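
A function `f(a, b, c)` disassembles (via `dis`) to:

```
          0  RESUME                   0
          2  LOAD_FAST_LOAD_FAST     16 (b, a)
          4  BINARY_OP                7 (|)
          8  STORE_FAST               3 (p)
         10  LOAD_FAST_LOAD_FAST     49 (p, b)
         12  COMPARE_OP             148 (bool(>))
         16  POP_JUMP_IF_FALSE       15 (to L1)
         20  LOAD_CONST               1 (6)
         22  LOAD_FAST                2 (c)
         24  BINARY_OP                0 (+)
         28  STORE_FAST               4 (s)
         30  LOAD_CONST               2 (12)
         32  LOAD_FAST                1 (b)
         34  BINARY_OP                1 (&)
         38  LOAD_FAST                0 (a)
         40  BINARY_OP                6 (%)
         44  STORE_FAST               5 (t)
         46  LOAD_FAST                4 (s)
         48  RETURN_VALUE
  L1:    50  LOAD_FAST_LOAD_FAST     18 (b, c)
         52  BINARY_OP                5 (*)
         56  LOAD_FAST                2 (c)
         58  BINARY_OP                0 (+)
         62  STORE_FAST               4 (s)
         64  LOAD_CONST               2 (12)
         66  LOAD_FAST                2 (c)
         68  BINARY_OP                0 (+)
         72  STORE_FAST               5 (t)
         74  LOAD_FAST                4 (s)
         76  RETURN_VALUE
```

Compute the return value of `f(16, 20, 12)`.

LOAD_FAST_LOAD_FAST b,a → push 20,16. Stack: [20, 16]
BINARY_OP | → 20 | 16 = 20. Stack: [20]
STORE_FAST p → p=20. Stack: []
LOAD_FAST_LOAD_FAST p,b → push 20,20. Stack: [20, 20]
COMPARE_OP bool(>) → 20 vs 20 = False. Stack: [False]
POP_JUMP_IF_FALSE → pop False; jump. Stack: []
LOAD_FAST_LOAD_FAST b,c → push 20,12. Stack: [20, 12]
BINARY_OP * → 20 * 12 = 240. Stack: [240]
LOAD_FAST c → push 12. Stack: [240, 12]
BINARY_OP + → 240 + 12 = 252. Stack: [252]
STORE_FAST s → s=252. Stack: []
LOAD_CONST → push 12. Stack: [12]
LOAD_FAST c → push 12. Stack: [12, 12]
BINARY_OP + → 12 + 12 = 24. Stack: [24]
STORE_FAST t → t=24. Stack: []
LOAD_FAST s → push 252. Stack: [252]
RETURN_VALUE → return 252.

252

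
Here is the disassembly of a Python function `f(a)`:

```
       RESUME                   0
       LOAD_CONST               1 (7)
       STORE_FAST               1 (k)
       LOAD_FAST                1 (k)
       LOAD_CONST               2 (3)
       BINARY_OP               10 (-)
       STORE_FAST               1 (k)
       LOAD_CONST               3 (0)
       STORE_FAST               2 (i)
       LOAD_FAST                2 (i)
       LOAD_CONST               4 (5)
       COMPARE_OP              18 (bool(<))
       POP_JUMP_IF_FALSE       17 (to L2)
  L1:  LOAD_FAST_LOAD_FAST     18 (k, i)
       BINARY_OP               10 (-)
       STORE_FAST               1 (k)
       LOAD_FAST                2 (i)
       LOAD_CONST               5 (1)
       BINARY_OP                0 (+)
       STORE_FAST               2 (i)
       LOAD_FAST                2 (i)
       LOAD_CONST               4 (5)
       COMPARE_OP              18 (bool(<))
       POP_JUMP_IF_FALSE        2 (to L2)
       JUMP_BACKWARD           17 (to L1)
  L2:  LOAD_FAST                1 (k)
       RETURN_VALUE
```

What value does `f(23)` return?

-6

LOAD_CONST → push 7
STORE_FAST k → k=7
LOAD_FAST k → push 7
LOAD_CONST → push 3
BINARY_OP - → 7 - 3 = 4
STORE_FAST k → k=4
LOAD_CONST → push 0
STORE_FAST i → i=0
LOAD_FAST i → push 0
LOAD_CONST → push 5
COMPARE_OP bool(<) → 0 vs 5 = True
POP_JUMP_IF_FALSE → pop True; no jump
LOAD_FAST_LOAD_FAST k,i → push 4,0
BINARY_OP - → 4 - 0 = 4
STORE_FAST k → k=4
LOAD_FAST i → push 0
LOAD_CONST → push 1
BINARY_OP + → 0 + 1 = 1
STORE_FAST i → i=1
LOAD_FAST i → push 1
LOAD_CONST → push 5
COMPARE_OP bool(<) → 1 vs 5 = True
POP_JUMP_IF_FALSE → pop True; no jump
LOAD_FAST_LOAD_FAST k,i → push 4,1
BINARY_OP - → 4 - 1 = 3
STORE_FAST k → k=3
LOAD_FAST i → push 1
LOAD_CONST → push 1
BINARY_OP + → 1 + 1 = 2
STORE_FAST i → i=2
LOAD_FAST i → push 2
LOAD_CONST → push 5
COMPARE_OP bool(<) → 2 vs 5 = True
POP_JUMP_IF_FALSE → pop True; no jump
LOAD_FAST_LOAD_FAST k,i → push 3,2
BINARY_OP - → 3 - 2 = 1
STORE_FAST k → k=1
LOAD_FAST i → push 2
LOAD_CONST → push 1
BINARY_OP + → 2 + 1 = 3
STORE_FAST i → i=3
LOAD_FAST i → push 3
LOAD_CONST → push 5
COMPARE_OP bool(<) → 3 vs 5 = True
POP_JUMP_IF_FALSE → pop True; no jump
LOAD_FAST_LOAD_FAST k,i → push 1,3
BINARY_OP - → 1 - 3 = -2
STORE_FAST k → k=-2
LOAD_FAST i → push 3
LOAD_CONST → push 1
BINARY_OP + → 3 + 1 = 4
STORE_FAST i → i=4
LOAD_FAST i → push 4
LOAD_CONST → push 5
COMPARE_OP bool(<) → 4 vs 5 = True
POP_JUMP_IF_FALSE → pop True; no jump
LOAD_FAST_LOAD_FAST k,i → push -2,4
BINARY_OP - → -2 - 4 = -6
STORE_FAST k → k=-6
LOAD_FAST i → push 4
LOAD_CONST → push 1
BINARY_OP + → 4 + 1 = 5
STORE_FAST i → i=5
LOAD_FAST i → push 5
LOAD_CONST → push 5
COMPARE_OP bool(<) → 5 vs 5 = False
POP_JUMP_IF_FALSE → pop False; jump
LOAD_FAST k → push -6
RETURN_VALUE → return -6.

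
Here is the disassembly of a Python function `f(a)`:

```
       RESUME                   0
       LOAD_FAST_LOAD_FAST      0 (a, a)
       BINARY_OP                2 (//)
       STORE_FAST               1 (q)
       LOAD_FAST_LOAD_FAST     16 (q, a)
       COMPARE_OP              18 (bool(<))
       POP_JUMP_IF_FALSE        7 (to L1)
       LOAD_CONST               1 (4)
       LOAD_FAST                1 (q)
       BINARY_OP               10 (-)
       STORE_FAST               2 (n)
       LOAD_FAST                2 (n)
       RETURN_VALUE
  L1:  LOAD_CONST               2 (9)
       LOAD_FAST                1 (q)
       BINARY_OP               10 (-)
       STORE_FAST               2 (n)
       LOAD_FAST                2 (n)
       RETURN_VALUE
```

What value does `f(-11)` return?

LOAD_FAST_LOAD_FAST a,a → push -11,-11. Stack: [-11, -11]
BINARY_OP // → -11 // -11 = 1. Stack: [1]
STORE_FAST q → q=1. Stack: []
LOAD_FAST_LOAD_FAST q,a → push 1,-11. Stack: [1, -11]
COMPARE_OP bool(<) → 1 vs -11 = False. Stack: [False]
POP_JUMP_IF_FALSE → pop False; jump. Stack: []
LOAD_CONST → push 9. Stack: [9]
LOAD_FAST q → push 1. Stack: [9, 1]
BINARY_OP - → 9 - 1 = 8. Stack: [8]
STORE_FAST n → n=8. Stack: []
LOAD_FAST n → push 8. Stack: [8]
RETURN_VALUE → return 8.

8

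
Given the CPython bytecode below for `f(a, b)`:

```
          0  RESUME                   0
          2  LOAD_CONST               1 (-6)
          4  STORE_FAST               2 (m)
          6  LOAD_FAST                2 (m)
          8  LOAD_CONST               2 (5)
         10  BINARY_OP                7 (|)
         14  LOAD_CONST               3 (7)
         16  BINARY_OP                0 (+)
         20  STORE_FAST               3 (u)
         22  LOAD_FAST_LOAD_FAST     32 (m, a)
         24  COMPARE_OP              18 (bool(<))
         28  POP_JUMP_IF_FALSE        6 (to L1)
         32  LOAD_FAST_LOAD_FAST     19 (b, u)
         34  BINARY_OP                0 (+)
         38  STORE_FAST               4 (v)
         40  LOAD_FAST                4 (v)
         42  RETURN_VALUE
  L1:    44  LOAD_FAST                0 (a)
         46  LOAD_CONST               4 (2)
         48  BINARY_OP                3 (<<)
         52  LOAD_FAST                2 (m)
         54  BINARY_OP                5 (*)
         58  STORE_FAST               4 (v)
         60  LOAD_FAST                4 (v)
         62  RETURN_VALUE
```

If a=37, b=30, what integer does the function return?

36

LOAD_CONST → push -6. Stack: [-6]
STORE_FAST m → m=-6. Stack: []
LOAD_FAST m → push -6. Stack: [-6]
LOAD_CONST → push 5. Stack: [-6, 5]
BINARY_OP | → -6 | 5 = -1. Stack: [-1]
LOAD_CONST → push 7. Stack: [-1, 7]
BINARY_OP + → -1 + 7 = 6. Stack: [6]
STORE_FAST u → u=6. Stack: []
LOAD_FAST_LOAD_FAST m,a → push -6,37. Stack: [-6, 37]
COMPARE_OP bool(<) → -6 vs 37 = True. Stack: [True]
POP_JUMP_IF_FALSE → pop True; no jump. Stack: []
LOAD_FAST_LOAD_FAST b,u → push 30,6. Stack: [30, 6]
BINARY_OP + → 30 + 6 = 36. Stack: [36]
STORE_FAST v → v=36. Stack: []
LOAD_FAST v → push 36. Stack: [36]
RETURN_VALUE → return 36.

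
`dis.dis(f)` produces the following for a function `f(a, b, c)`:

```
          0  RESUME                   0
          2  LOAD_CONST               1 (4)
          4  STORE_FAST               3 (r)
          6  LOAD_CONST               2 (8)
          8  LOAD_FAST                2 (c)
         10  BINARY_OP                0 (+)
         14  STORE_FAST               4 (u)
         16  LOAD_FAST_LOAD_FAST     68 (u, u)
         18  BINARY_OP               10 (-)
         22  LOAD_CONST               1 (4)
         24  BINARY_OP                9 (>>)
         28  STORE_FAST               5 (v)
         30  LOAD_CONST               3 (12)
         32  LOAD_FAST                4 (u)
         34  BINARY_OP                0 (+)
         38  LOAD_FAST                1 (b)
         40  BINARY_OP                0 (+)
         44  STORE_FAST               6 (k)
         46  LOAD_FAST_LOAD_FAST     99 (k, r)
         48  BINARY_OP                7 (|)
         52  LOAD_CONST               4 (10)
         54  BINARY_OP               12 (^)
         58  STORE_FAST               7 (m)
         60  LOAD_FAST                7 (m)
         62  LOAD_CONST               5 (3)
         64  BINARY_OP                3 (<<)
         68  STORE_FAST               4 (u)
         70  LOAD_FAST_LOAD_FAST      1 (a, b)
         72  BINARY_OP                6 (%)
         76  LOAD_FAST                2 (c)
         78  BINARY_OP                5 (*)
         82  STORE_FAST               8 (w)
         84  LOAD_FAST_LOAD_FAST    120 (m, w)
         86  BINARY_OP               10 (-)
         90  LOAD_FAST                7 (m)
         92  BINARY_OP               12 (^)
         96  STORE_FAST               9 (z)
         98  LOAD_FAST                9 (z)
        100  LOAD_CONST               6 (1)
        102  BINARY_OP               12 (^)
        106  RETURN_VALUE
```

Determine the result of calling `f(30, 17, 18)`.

LOAD_CONST → push 4. Stack: [4]
STORE_FAST r → r=4. Stack: []
LOAD_CONST → push 8. Stack: [8]
LOAD_FAST c → push 18. Stack: [8, 18]
BINARY_OP + → 8 + 18 = 26. Stack: [26]
STORE_FAST u → u=26. Stack: []
LOAD_FAST_LOAD_FAST u,u → push 26,26. Stack: [26, 26]
BINARY_OP - → 26 - 26 = 0. Stack: [0]
LOAD_CONST → push 4. Stack: [0, 4]
BINARY_OP >> → 0 >> 4 = 0. Stack: [0]
STORE_FAST v → v=0. Stack: []
LOAD_CONST → push 12. Stack: [12]
LOAD_FAST u → push 26. Stack: [12, 26]
BINARY_OP + → 12 + 26 = 38. Stack: [38]
LOAD_FAST b → push 17. Stack: [38, 17]
BINARY_OP + → 38 + 17 = 55. Stack: [55]
STORE_FAST k → k=55. Stack: []
LOAD_FAST_LOAD_FAST k,r → push 55,4. Stack: [55, 4]
BINARY_OP | → 55 | 4 = 55. Stack: [55]
LOAD_CONST → push 10. Stack: [55, 10]
BINARY_OP ^ → 55 ^ 10 = 61. Stack: [61]
STORE_FAST m → m=61. Stack: []
LOAD_FAST m → push 61. Stack: [61]
LOAD_CONST → push 3. Stack: [61, 3]
BINARY_OP << → 61 << 3 = 488. Stack: [488]
STORE_FAST u → u=488. Stack: []
LOAD_FAST_LOAD_FAST a,b → push 30,17. Stack: [30, 17]
BINARY_OP % → 30 % 17 = 13. Stack: [13]
LOAD_FAST c → push 18. Stack: [13, 18]
BINARY_OP * → 13 * 18 = 234. Stack: [234]
STORE_FAST w → w=234. Stack: []
LOAD_FAST_LOAD_FAST m,w → push 61,234. Stack: [61, 234]
BINARY_OP - → 61 - 234 = -173. Stack: [-173]
LOAD_FAST m → push 61. Stack: [-173, 61]
BINARY_OP ^ → -173 ^ 61 = -146. Stack: [-146]
STORE_FAST z → z=-146. Stack: []
LOAD_FAST z → push -146. Stack: [-146]
LOAD_CONST → push 1. Stack: [-146, 1]
BINARY_OP ^ → -146 ^ 1 = -145. Stack: [-145]
RETURN_VALUE → return -145.

-145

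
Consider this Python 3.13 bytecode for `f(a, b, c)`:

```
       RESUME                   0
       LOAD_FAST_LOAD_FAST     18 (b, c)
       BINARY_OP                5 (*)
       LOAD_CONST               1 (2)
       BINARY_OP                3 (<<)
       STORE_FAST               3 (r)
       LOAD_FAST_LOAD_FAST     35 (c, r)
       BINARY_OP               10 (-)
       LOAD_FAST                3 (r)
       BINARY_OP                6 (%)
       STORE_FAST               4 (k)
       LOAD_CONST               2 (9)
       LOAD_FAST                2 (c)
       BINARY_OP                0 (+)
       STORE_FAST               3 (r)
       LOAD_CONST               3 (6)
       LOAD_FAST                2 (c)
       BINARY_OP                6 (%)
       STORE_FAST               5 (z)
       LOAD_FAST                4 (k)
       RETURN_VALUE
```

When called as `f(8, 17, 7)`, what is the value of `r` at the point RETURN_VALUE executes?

LOAD_FAST_LOAD_FAST b,c → push 17,7. Stack: [17, 7]
BINARY_OP * → 17 * 7 = 119. Stack: [119]
LOAD_CONST → push 2. Stack: [119, 2]
BINARY_OP << → 119 << 2 = 476. Stack: [476]
STORE_FAST r → r=476. Stack: []
LOAD_FAST_LOAD_FAST c,r → push 7,476. Stack: [7, 476]
BINARY_OP - → 7 - 476 = -469. Stack: [-469]
LOAD_FAST r → push 476. Stack: [-469, 476]
BINARY_OP % → -469 % 476 = 7. Stack: [7]
STORE_FAST k → k=7. Stack: []
LOAD_CONST → push 9. Stack: [9]
LOAD_FAST c → push 7. Stack: [9, 7]
BINARY_OP + → 9 + 7 = 16. Stack: [16]
STORE_FAST r → r=16. Stack: []
LOAD_CONST → push 6. Stack: [6]
LOAD_FAST c → push 7. Stack: [6, 7]
BINARY_OP % → 6 % 7 = 6. Stack: [6]
STORE_FAST z → z=6. Stack: []
LOAD_FAST k → push 7. Stack: [7]
RETURN_VALUE → return 7.

16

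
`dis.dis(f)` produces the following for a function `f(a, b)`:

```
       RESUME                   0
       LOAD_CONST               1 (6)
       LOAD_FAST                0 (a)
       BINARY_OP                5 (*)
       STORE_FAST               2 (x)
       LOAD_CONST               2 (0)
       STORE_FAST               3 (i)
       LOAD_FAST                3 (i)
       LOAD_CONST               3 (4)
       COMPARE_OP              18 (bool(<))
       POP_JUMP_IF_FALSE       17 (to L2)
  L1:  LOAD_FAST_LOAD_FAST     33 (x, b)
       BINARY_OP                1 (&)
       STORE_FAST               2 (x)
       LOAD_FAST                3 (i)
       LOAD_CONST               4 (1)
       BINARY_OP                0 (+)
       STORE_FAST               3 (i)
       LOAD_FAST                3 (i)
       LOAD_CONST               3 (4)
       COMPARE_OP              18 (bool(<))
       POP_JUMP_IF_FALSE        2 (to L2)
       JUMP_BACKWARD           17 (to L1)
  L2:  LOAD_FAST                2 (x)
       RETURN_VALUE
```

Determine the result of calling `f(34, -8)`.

LOAD_CONST → push 6. Stack: [6]
LOAD_FAST a → push 34. Stack: [6, 34]
BINARY_OP * → 6 * 34 = 204. Stack: [204]
STORE_FAST x → x=204. Stack: []
LOAD_CONST → push 0. Stack: [0]
STORE_FAST i → i=0. Stack: []
LOAD_FAST i → push 0. Stack: [0]
LOAD_CONST → push 4. Stack: [0, 4]
COMPARE_OP bool(<) → 0 vs 4 = True. Stack: [True]
POP_JUMP_IF_FALSE → pop True; no jump. Stack: []
LOAD_FAST_LOAD_FAST x,b → push 204,-8. Stack: [204, -8]
BINARY_OP & → 204 & -8 = 200. Stack: [200]
STORE_FAST x → x=200. Stack: []
LOAD_FAST i → push 0. Stack: [0]
LOAD_CONST → push 1. Stack: [0, 1]
BINARY_OP + → 0 + 1 = 1. Stack: [1]
STORE_FAST i → i=1. Stack: []
LOAD_FAST i → push 1. Stack: [1]
LOAD_CONST → push 4. Stack: [1, 4]
COMPARE_OP bool(<) → 1 vs 4 = True. Stack: [True]
POP_JUMP_IF_FALSE → pop True; no jump. Stack: []
LOAD_FAST_LOAD_FAST x,b → push 200,-8. Stack: [200, -8]
BINARY_OP & → 200 & -8 = 200. Stack: [200]
STORE_FAST x → x=200. Stack: []
LOAD_FAST i → push 1. Stack: [1]
LOAD_CONST → push 1. Stack: [1, 1]
BINARY_OP + → 1 + 1 = 2. Stack: [2]
STORE_FAST i → i=2. Stack: []
LOAD_FAST i → push 2. Stack: [2]
LOAD_CONST → push 4. Stack: [2, 4]
COMPARE_OP bool(<) → 2 vs 4 = True. Stack: [True]
POP_JUMP_IF_FALSE → pop True; no jump. Stack: []
LOAD_FAST_LOAD_FAST x,b → push 200,-8. Stack: [200, -8]
BINARY_OP & → 200 & -8 = 200. Stack: [200]
STORE_FAST x → x=200. Stack: []
LOAD_FAST i → push 2. Stack: [2]
LOAD_CONST → push 1. Stack: [2, 1]
BINARY_OP + → 2 + 1 = 3. Stack: [3]
STORE_FAST i → i=3. Stack: []
LOAD_FAST i → push 3. Stack: [3]
LOAD_CONST → push 4. Stack: [3, 4]
COMPARE_OP bool(<) → 3 vs 4 = True. Stack: [True]
POP_JUMP_IF_FALSE → pop True; no jump. Stack: []
LOAD_FAST_LOAD_FAST x,b → push 200,-8. Stack: [200, -8]
BINARY_OP & → 200 & -8 = 200. Stack: [200]
STORE_FAST x → x=200. Stack: []
LOAD_FAST i → push 3. Stack: [3]
LOAD_CONST → push 1. Stack: [3, 1]
BINARY_OP + → 3 + 1 = 4. Stack: [4]
STORE_FAST i → i=4. Stack: []
LOAD_FAST i → push 4. Stack: [4]
LOAD_CONST → push 4. Stack: [4, 4]
COMPARE_OP bool(<) → 4 vs 4 = False. Stack: [False]
POP_JUMP_IF_FALSE → pop False; jump. Stack: []
LOAD_FAST x → push 200. Stack: [200]
RETURN_VALUE → return 200.

200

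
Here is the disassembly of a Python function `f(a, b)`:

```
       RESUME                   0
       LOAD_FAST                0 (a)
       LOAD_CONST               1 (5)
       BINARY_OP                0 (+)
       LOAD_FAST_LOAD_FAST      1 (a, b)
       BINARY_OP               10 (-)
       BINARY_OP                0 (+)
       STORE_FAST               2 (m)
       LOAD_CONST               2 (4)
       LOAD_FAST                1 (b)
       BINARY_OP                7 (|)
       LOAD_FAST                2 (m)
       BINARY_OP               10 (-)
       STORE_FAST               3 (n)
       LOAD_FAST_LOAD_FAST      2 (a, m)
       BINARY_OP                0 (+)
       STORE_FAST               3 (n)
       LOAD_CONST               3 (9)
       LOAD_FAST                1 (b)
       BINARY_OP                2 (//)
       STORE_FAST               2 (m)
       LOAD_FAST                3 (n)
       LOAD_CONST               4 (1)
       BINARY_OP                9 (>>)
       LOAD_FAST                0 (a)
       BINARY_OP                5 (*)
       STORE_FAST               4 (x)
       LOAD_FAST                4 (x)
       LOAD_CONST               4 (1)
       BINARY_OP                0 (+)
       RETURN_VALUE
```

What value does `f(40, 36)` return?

1761

LOAD_FAST a → push 40. Stack: [40]
LOAD_CONST → push 5. Stack: [40, 5]
BINARY_OP + → 40 + 5 = 45. Stack: [45]
LOAD_FAST_LOAD_FAST a,b → push 40,36. Stack: [45, 40, 36]
BINARY_OP - → 40 - 36 = 4. Stack: [45, 4]
BINARY_OP + → 45 + 4 = 49. Stack: [49]
STORE_FAST m → m=49. Stack: []
LOAD_CONST → push 4. Stack: [4]
LOAD_FAST b → push 36. Stack: [4, 36]
BINARY_OP | → 4 | 36 = 36. Stack: [36]
LOAD_FAST m → push 49. Stack: [36, 49]
BINARY_OP - → 36 - 49 = -13. Stack: [-13]
STORE_FAST n → n=-13. Stack: []
LOAD_FAST_LOAD_FAST a,m → push 40,49. Stack: [40, 49]
BINARY_OP + → 40 + 49 = 89. Stack: [89]
STORE_FAST n → n=89. Stack: []
LOAD_CONST → push 9. Stack: [9]
LOAD_FAST b → push 36. Stack: [9, 36]
BINARY_OP // → 9 // 36 = 0. Stack: [0]
STORE_FAST m → m=0. Stack: []
LOAD_FAST n → push 89. Stack: [89]
LOAD_CONST → push 1. Stack: [89, 1]
BINARY_OP >> → 89 >> 1 = 44. Stack: [44]
LOAD_FAST a → push 40. Stack: [44, 40]
BINARY_OP * → 44 * 40 = 1760. Stack: [1760]
STORE_FAST x → x=1760. Stack: []
LOAD_FAST x → push 1760. Stack: [1760]
LOAD_CONST → push 1. Stack: [1760, 1]
BINARY_OP + → 1760 + 1 = 1761. Stack: [1761]
RETURN_VALUE → return 1761.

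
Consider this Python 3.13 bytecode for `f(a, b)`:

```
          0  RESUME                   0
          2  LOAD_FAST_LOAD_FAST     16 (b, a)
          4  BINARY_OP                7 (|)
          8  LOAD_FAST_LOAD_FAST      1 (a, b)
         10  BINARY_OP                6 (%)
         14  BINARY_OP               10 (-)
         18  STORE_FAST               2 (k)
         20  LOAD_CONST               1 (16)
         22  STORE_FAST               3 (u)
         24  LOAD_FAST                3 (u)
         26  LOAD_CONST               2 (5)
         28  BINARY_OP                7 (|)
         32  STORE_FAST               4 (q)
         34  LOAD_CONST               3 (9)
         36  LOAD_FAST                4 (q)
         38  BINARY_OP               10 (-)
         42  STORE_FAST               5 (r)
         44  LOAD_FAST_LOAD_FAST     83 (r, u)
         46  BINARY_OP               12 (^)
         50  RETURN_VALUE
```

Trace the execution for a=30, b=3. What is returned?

LOAD_FAST_LOAD_FAST b,a → push 3,30. Stack: [3, 30]
BINARY_OP | → 3 | 30 = 31. Stack: [31]
LOAD_FAST_LOAD_FAST a,b → push 30,3. Stack: [31, 30, 3]
BINARY_OP % → 30 % 3 = 0. Stack: [31, 0]
BINARY_OP - → 31 - 0 = 31. Stack: [31]
STORE_FAST k → k=31. Stack: []
LOAD_CONST → push 16. Stack: [16]
STORE_FAST u → u=16. Stack: []
LOAD_FAST u → push 16. Stack: [16]
LOAD_CONST → push 5. Stack: [16, 5]
BINARY_OP | → 16 | 5 = 21. Stack: [21]
STORE_FAST q → q=21. Stack: []
LOAD_CONST → push 9. Stack: [9]
LOAD_FAST q → push 21. Stack: [9, 21]
BINARY_OP - → 9 - 21 = -12. Stack: [-12]
STORE_FAST r → r=-12. Stack: []
LOAD_FAST_LOAD_FAST r,u → push -12,16. Stack: [-12, 16]
BINARY_OP ^ → -12 ^ 16 = -28. Stack: [-28]
RETURN_VALUE → return -28.

-28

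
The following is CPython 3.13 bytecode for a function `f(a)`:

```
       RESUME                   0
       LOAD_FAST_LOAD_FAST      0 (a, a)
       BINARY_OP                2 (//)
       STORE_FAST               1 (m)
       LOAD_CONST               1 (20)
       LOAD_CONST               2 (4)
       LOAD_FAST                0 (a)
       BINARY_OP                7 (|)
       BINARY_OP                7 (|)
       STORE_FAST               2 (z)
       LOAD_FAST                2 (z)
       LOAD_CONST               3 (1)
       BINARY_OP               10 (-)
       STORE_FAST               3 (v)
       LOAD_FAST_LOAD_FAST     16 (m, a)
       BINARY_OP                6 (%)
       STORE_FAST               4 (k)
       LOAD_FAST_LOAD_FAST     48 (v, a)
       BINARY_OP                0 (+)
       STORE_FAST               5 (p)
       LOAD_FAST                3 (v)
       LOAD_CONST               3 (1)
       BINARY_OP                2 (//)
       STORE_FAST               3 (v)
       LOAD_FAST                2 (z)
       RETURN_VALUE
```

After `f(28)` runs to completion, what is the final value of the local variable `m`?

1

LOAD_FAST_LOAD_FAST a,a → push 28,28. Stack: [28, 28]
BINARY_OP // → 28 // 28 = 1. Stack: [1]
STORE_FAST m → m=1. Stack: []
LOAD_CONST → push 20. Stack: [20]
LOAD_CONST → push 4. Stack: [20, 4]
LOAD_FAST a → push 28. Stack: [20, 4, 28]
BINARY_OP | → 4 | 28 = 28. Stack: [20, 28]
BINARY_OP | → 20 | 28 = 28. Stack: [28]
STORE_FAST z → z=28. Stack: []
LOAD_FAST z → push 28. Stack: [28]
LOAD_CONST → push 1. Stack: [28, 1]
BINARY_OP - → 28 - 1 = 27. Stack: [27]
STORE_FAST v → v=27. Stack: []
LOAD_FAST_LOAD_FAST m,a → push 1,28. Stack: [1, 28]
BINARY_OP % → 1 % 28 = 1. Stack: [1]
STORE_FAST k → k=1. Stack: []
LOAD_FAST_LOAD_FAST v,a → push 27,28. Stack: [27, 28]
BINARY_OP + → 27 + 28 = 55. Stack: [55]
STORE_FAST p → p=55. Stack: []
LOAD_FAST v → push 27. Stack: [27]
LOAD_CONST → push 1. Stack: [27, 1]
BINARY_OP // → 27 // 1 = 27. Stack: [27]
STORE_FAST v → v=27. Stack: []
LOAD_FAST z → push 28. Stack: [28]
RETURN_VALUE → return 28.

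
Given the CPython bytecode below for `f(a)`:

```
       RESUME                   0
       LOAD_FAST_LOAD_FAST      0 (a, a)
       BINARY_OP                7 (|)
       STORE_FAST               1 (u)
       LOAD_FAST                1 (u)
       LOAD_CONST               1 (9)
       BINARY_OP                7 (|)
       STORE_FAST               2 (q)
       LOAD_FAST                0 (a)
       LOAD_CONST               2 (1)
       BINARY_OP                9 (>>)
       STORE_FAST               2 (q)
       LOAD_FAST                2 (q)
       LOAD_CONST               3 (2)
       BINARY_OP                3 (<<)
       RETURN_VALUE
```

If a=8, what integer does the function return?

16

LOAD_FAST_LOAD_FAST a,a → push 8,8. Stack: [8, 8]
BINARY_OP | → 8 | 8 = 8. Stack: [8]
STORE_FAST u → u=8. Stack: []
LOAD_FAST u → push 8. Stack: [8]
LOAD_CONST → push 9. Stack: [8, 9]
BINARY_OP | → 8 | 9 = 9. Stack: [9]
STORE_FAST q → q=9. Stack: []
LOAD_FAST a → push 8. Stack: [8]
LOAD_CONST → push 1. Stack: [8, 1]
BINARY_OP >> → 8 >> 1 = 4. Stack: [4]
STORE_FAST q → q=4. Stack: []
LOAD_FAST q → push 4. Stack: [4]
LOAD_CONST → push 2. Stack: [4, 2]
BINARY_OP << → 4 << 2 = 16. Stack: [16]
RETURN_VALUE → return 16.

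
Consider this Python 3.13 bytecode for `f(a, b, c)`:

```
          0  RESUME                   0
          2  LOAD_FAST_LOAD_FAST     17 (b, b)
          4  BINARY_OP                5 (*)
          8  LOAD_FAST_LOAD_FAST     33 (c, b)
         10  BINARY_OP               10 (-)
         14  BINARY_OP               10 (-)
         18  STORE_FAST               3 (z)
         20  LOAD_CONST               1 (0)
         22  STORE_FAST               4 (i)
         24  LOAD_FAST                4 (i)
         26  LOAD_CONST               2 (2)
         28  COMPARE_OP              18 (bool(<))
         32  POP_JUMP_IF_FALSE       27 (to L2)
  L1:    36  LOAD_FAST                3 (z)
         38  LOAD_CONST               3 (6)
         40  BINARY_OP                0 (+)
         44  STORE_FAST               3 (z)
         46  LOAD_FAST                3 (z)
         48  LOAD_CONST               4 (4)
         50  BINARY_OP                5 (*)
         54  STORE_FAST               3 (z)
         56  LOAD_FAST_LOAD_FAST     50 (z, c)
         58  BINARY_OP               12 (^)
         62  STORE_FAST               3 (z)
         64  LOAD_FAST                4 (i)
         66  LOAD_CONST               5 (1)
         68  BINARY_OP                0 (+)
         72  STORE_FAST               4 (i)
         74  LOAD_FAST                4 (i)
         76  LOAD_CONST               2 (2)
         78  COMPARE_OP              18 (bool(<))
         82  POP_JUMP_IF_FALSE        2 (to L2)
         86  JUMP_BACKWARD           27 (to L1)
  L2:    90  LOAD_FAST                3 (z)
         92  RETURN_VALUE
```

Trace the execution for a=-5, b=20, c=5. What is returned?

6745

LOAD_FAST_LOAD_FAST b,b → push 20,20. Stack: [20, 20]
BINARY_OP * → 20 * 20 = 400. Stack: [400]
LOAD_FAST_LOAD_FAST c,b → push 5,20. Stack: [400, 5, 20]
BINARY_OP - → 5 - 20 = -15. Stack: [400, -15]
BINARY_OP - → 400 - -15 = 415. Stack: [415]
STORE_FAST z → z=415. Stack: []
LOAD_CONST → push 0. Stack: [0]
STORE_FAST i → i=0. Stack: []
LOAD_FAST i → push 0. Stack: [0]
LOAD_CONST → push 2. Stack: [0, 2]
COMPARE_OP bool(<) → 0 vs 2 = True. Stack: [True]
POP_JUMP_IF_FALSE → pop True; no jump. Stack: []
LOAD_FAST z → push 415. Stack: [415]
LOAD_CONST → push 6. Stack: [415, 6]
BINARY_OP + → 415 + 6 = 421. Stack: [421]
STORE_FAST z → z=421. Stack: []
LOAD_FAST z → push 421. Stack: [421]
LOAD_CONST → push 4. Stack: [421, 4]
BINARY_OP * → 421 * 4 = 1684. Stack: [1684]
STORE_FAST z → z=1684. Stack: []
LOAD_FAST_LOAD_FAST z,c → push 1684,5. Stack: [1684, 5]
BINARY_OP ^ → 1684 ^ 5 = 1681. Stack: [1681]
STORE_FAST z → z=1681. Stack: []
LOAD_FAST i → push 0. Stack: [0]
LOAD_CONST → push 1. Stack: [0, 1]
BINARY_OP + → 0 + 1 = 1. Stack: [1]
STORE_FAST i → i=1. Stack: []
LOAD_FAST i → push 1. Stack: [1]
LOAD_CONST → push 2. Stack: [1, 2]
COMPARE_OP bool(<) → 1 vs 2 = True. Stack: [True]
POP_JUMP_IF_FALSE → pop True; no jump. Stack: []
LOAD_FAST z → push 1681. Stack: [1681]
LOAD_CONST → push 6. Stack: [1681, 6]
BINARY_OP + → 1681 + 6 = 1687. Stack: [1687]
STORE_FAST z → z=1687. Stack: []
LOAD_FAST z → push 1687. Stack: [1687]
LOAD_CONST → push 4. Stack: [1687, 4]
BINARY_OP * → 1687 * 4 = 6748. Stack: [6748]
STORE_FAST z → z=6748. Stack: []
LOAD_FAST_LOAD_FAST z,c → push 6748,5. Stack: [6748, 5]
BINARY_OP ^ → 6748 ^ 5 = 6745. Stack: [6745]
STORE_FAST z → z=6745. Stack: []
LOAD_FAST i → push 1. Stack: [1]
LOAD_CONST → push 1. Stack: [1, 1]
BINARY_OP + → 1 + 1 = 2. Stack: [2]
STORE_FAST i → i=2. Stack: []
LOAD_FAST i → push 2. Stack: [2]
LOAD_CONST → push 2. Stack: [2, 2]
COMPARE_OP bool(<) → 2 vs 2 = False. Stack: [False]
POP_JUMP_IF_FALSE → pop False; jump. Stack: []
LOAD_FAST z → push 6745. Stack: [6745]
RETURN_VALUE → return 6745.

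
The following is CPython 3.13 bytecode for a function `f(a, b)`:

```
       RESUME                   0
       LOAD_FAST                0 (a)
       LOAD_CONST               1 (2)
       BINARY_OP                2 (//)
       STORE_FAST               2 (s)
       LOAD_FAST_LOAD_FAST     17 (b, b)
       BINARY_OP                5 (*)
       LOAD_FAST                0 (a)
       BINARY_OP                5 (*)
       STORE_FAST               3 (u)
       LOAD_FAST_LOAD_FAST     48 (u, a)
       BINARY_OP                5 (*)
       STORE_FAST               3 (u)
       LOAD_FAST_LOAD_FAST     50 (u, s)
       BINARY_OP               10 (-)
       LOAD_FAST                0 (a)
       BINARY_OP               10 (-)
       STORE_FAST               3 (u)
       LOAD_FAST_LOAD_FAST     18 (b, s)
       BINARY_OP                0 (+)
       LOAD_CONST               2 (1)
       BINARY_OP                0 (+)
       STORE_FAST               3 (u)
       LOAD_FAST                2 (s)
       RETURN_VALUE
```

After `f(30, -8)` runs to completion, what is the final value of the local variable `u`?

LOAD_FAST a → push 30. Stack: [30]
LOAD_CONST → push 2. Stack: [30, 2]
BINARY_OP // → 30 // 2 = 15. Stack: [15]
STORE_FAST s → s=15. Stack: []
LOAD_FAST_LOAD_FAST b,b → push -8,-8. Stack: [-8, -8]
BINARY_OP * → -8 * -8 = 64. Stack: [64]
LOAD_FAST a → push 30. Stack: [64, 30]
BINARY_OP * → 64 * 30 = 1920. Stack: [1920]
STORE_FAST u → u=1920. Stack: []
LOAD_FAST_LOAD_FAST u,a → push 1920,30. Stack: [1920, 30]
BINARY_OP * → 1920 * 30 = 57600. Stack: [57600]
STORE_FAST u → u=57600. Stack: []
LOAD_FAST_LOAD_FAST u,s → push 57600,15. Stack: [57600, 15]
BINARY_OP - → 57600 - 15 = 57585. Stack: [57585]
LOAD_FAST a → push 30. Stack: [57585, 30]
BINARY_OP - → 57585 - 30 = 57555. Stack: [57555]
STORE_FAST u → u=57555. Stack: []
LOAD_FAST_LOAD_FAST b,s → push -8,15. Stack: [-8, 15]
BINARY_OP + → -8 + 15 = 7. Stack: [7]
LOAD_CONST → push 1. Stack: [7, 1]
BINARY_OP + → 7 + 1 = 8. Stack: [8]
STORE_FAST u → u=8. Stack: []
LOAD_FAST s → push 15. Stack: [15]
RETURN_VALUE → return 15.

8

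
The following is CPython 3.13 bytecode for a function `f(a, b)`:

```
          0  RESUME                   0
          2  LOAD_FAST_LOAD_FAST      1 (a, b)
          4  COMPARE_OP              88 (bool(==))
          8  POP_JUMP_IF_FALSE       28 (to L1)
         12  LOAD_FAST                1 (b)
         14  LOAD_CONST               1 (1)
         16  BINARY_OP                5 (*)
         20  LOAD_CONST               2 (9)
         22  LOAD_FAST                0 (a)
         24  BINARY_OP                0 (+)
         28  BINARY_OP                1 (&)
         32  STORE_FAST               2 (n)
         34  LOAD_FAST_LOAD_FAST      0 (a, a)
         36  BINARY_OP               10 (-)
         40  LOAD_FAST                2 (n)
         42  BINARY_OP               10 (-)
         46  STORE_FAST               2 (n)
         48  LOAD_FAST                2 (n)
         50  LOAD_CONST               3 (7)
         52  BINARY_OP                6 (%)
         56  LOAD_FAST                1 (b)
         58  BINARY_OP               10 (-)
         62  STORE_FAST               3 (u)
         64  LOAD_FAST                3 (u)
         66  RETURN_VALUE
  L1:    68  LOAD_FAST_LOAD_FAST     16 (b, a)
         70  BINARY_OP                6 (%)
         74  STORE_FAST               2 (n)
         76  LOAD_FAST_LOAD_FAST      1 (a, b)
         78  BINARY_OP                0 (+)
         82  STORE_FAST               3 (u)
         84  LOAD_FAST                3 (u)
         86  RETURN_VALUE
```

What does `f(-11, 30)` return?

19

LOAD_FAST_LOAD_FAST a,b → push -11,30. Stack: [-11, 30]
COMPARE_OP bool(==) → -11 vs 30 = False. Stack: [False]
POP_JUMP_IF_FALSE → pop False; jump. Stack: []
LOAD_FAST_LOAD_FAST b,a → push 30,-11. Stack: [30, -11]
BINARY_OP % → 30 % -11 = -3. Stack: [-3]
STORE_FAST n → n=-3. Stack: []
LOAD_FAST_LOAD_FAST a,b → push -11,30. Stack: [-11, 30]
BINARY_OP + → -11 + 30 = 19. Stack: [19]
STORE_FAST u → u=19. Stack: []
LOAD_FAST u → push 19. Stack: [19]
RETURN_VALUE → return 19.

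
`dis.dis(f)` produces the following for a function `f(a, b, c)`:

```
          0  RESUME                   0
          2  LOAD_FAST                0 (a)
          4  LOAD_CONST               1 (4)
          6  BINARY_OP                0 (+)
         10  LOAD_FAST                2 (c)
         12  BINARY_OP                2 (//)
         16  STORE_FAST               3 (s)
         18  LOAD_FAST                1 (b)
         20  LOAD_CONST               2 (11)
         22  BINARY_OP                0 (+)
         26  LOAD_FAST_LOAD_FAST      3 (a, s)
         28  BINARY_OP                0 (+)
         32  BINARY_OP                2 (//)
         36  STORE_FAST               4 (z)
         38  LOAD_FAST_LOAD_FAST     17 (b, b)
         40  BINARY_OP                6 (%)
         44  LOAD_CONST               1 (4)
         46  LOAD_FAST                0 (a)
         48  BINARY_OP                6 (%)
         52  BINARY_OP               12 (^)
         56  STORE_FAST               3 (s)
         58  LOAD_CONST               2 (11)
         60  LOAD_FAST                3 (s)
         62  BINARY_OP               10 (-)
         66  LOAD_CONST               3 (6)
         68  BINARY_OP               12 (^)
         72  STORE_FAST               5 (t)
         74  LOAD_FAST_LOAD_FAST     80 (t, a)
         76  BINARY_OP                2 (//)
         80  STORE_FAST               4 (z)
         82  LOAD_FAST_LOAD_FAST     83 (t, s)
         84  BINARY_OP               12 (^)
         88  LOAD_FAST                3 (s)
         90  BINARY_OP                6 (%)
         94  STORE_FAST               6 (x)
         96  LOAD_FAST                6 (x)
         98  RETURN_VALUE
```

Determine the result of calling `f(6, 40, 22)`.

LOAD_FAST a → push 6. Stack: [6]
LOAD_CONST → push 4. Stack: [6, 4]
BINARY_OP + → 6 + 4 = 10. Stack: [10]
LOAD_FAST c → push 22. Stack: [10, 22]
BINARY_OP // → 10 // 22 = 0. Stack: [0]
STORE_FAST s → s=0. Stack: []
LOAD_FAST b → push 40. Stack: [40]
LOAD_CONST → push 11. Stack: [40, 11]
BINARY_OP + → 40 + 11 = 51. Stack: [51]
LOAD_FAST_LOAD_FAST a,s → push 6,0. Stack: [51, 6, 0]
BINARY_OP + → 6 + 0 = 6. Stack: [51, 6]
BINARY_OP // → 51 // 6 = 8. Stack: [8]
STORE_FAST z → z=8. Stack: []
LOAD_FAST_LOAD_FAST b,b → push 40,40. Stack: [40, 40]
BINARY_OP % → 40 % 40 = 0. Stack: [0]
LOAD_CONST → push 4. Stack: [0, 4]
LOAD_FAST a → push 6. Stack: [0, 4, 6]
BINARY_OP % → 4 % 6 = 4. Stack: [0, 4]
BINARY_OP ^ → 0 ^ 4 = 4. Stack: [4]
STORE_FAST s → s=4. Stack: []
LOAD_CONST → push 11. Stack: [11]
LOAD_FAST s → push 4. Stack: [11, 4]
BINARY_OP - → 11 - 4 = 7. Stack: [7]
LOAD_CONST → push 6. Stack: [7, 6]
BINARY_OP ^ → 7 ^ 6 = 1. Stack: [1]
STORE_FAST t → t=1. Stack: []
LOAD_FAST_LOAD_FAST t,a → push 1,6. Stack: [1, 6]
BINARY_OP // → 1 // 6 = 0. Stack: [0]
STORE_FAST z → z=0. Stack: []
LOAD_FAST_LOAD_FAST t,s → push 1,4. Stack: [1, 4]
BINARY_OP ^ → 1 ^ 4 = 5. Stack: [5]
LOAD_FAST s → push 4. Stack: [5, 4]
BINARY_OP % → 5 % 4 = 1. Stack: [1]
STORE_FAST x → x=1. Stack: []
LOAD_FAST x → push 1. Stack: [1]
RETURN_VALUE → return 1.

1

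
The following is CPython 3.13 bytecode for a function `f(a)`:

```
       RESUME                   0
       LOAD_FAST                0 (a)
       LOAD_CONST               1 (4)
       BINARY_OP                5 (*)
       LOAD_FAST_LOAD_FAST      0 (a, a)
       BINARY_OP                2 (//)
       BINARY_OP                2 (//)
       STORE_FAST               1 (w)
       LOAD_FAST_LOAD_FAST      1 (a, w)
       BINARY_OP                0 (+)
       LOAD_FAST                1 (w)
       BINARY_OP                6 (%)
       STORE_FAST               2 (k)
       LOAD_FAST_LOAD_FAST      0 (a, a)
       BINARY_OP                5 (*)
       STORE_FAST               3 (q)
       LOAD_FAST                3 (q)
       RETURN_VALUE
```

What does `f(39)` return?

1521

LOAD_FAST a → push 39. Stack: [39]
LOAD_CONST → push 4. Stack: [39, 4]
BINARY_OP * → 39 * 4 = 156. Stack: [156]
LOAD_FAST_LOAD_FAST a,a → push 39,39. Stack: [156, 39, 39]
BINARY_OP // → 39 // 39 = 1. Stack: [156, 1]
BINARY_OP // → 156 // 1 = 156. Stack: [156]
STORE_FAST w → w=156. Stack: []
LOAD_FAST_LOAD_FAST a,w → push 39,156. Stack: [39, 156]
BINARY_OP + → 39 + 156 = 195. Stack: [195]
LOAD_FAST w → push 156. Stack: [195, 156]
BINARY_OP % → 195 % 156 = 39. Stack: [39]
STORE_FAST k → k=39. Stack: []
LOAD_FAST_LOAD_FAST a,a → push 39,39. Stack: [39, 39]
BINARY_OP * → 39 * 39 = 1521. Stack: [1521]
STORE_FAST q → q=1521. Stack: []
LOAD_FAST q → push 1521. Stack: [1521]
RETURN_VALUE → return 1521.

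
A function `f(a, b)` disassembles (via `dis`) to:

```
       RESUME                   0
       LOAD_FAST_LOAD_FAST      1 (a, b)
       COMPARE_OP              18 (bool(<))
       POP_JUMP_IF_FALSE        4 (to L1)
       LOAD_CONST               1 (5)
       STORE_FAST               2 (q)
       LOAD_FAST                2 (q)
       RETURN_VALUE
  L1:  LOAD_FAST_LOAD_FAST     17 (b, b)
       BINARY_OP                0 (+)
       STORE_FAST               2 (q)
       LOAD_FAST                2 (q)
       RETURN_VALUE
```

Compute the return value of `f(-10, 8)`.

5

LOAD_FAST_LOAD_FAST a,b → push -10,8. Stack: [-10, 8]
COMPARE_OP bool(<) → -10 vs 8 = True. Stack: [True]
POP_JUMP_IF_FALSE → pop True; no jump. Stack: []
LOAD_CONST → push 5. Stack: [5]
STORE_FAST q → q=5. Stack: []
LOAD_FAST q → push 5. Stack: [5]
RETURN_VALUE → return 5.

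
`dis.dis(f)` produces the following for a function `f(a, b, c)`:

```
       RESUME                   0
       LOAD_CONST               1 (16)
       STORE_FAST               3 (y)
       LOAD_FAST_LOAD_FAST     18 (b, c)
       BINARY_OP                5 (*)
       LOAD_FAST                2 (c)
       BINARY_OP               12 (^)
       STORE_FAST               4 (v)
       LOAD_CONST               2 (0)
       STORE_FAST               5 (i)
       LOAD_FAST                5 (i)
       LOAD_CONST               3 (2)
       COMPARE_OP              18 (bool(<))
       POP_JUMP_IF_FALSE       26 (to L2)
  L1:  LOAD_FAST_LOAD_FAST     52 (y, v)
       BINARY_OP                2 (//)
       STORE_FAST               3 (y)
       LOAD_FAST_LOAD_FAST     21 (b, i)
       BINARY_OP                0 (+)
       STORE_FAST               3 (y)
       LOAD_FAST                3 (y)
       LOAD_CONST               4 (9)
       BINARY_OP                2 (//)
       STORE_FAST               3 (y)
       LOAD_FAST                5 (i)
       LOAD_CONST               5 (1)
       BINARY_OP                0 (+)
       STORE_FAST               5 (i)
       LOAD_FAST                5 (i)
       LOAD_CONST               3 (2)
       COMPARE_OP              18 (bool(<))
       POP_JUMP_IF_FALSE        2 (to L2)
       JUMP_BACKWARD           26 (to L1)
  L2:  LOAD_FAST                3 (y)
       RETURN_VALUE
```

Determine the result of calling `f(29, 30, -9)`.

3

LOAD_CONST → push 16. Stack: [16]
STORE_FAST y → y=16. Stack: []
LOAD_FAST_LOAD_FAST b,c → push 30,-9. Stack: [30, -9]
BINARY_OP * → 30 * -9 = -270. Stack: [-270]
LOAD_FAST c → push -9. Stack: [-270, -9]
BINARY_OP ^ → -270 ^ -9 = 261. Stack: [261]
STORE_FAST v → v=261. Stack: []
LOAD_CONST → push 0. Stack: [0]
STORE_FAST i → i=0. Stack: []
LOAD_FAST i → push 0. Stack: [0]
LOAD_CONST → push 2. Stack: [0, 2]
COMPARE_OP bool(<) → 0 vs 2 = True. Stack: [True]
POP_JUMP_IF_FALSE → pop True; no jump. Stack: []
LOAD_FAST_LOAD_FAST y,v → push 16,261. Stack: [16, 261]
BINARY_OP // → 16 // 261 = 0. Stack: [0]
STORE_FAST y → y=0. Stack: []
LOAD_FAST_LOAD_FAST b,i → push 30,0. Stack: [30, 0]
BINARY_OP + → 30 + 0 = 30. Stack: [30]
STORE_FAST y → y=30. Stack: []
LOAD_FAST y → push 30. Stack: [30]
LOAD_CONST → push 9. Stack: [30, 9]
BINARY_OP // → 30 // 9 = 3. Stack: [3]
STORE_FAST y → y=3. Stack: []
LOAD_FAST i → push 0. Stack: [0]
LOAD_CONST → push 1. Stack: [0, 1]
BINARY_OP + → 0 + 1 = 1. Stack: [1]
STORE_FAST i → i=1. Stack: []
LOAD_FAST i → push 1. Stack: [1]
LOAD_CONST → push 2. Stack: [1, 2]
COMPARE_OP bool(<) → 1 vs 2 = True. Stack: [True]
POP_JUMP_IF_FALSE → pop True; no jump. Stack: []
LOAD_FAST_LOAD_FAST y,v → push 3,261. Stack: [3, 261]
BINARY_OP // → 3 // 261 = 0. Stack: [0]
STORE_FAST y → y=0. Stack: []
LOAD_FAST_LOAD_FAST b,i → push 30,1. Stack: [30, 1]
BINARY_OP + → 30 + 1 = 31. Stack: [31]
STORE_FAST y → y=31. Stack: []
LOAD_FAST y → push 31. Stack: [31]
LOAD_CONST → push 9. Stack: [31, 9]
BINARY_OP // → 31 // 9 = 3. Stack: [3]
STORE_FAST y → y=3. Stack: []
LOAD_FAST i → push 1. Stack: [1]
LOAD_CONST → push 1. Stack: [1, 1]
BINARY_OP + → 1 + 1 = 2. Stack: [2]
STORE_FAST i → i=2. Stack: []
LOAD_FAST i → push 2. Stack: [2]
LOAD_CONST → push 2. Stack: [2, 2]
COMPARE_OP bool(<) → 2 vs 2 = False. Stack: [False]
POP_JUMP_IF_FALSE → pop False; jump. Stack: []
LOAD_FAST y → push 3. Stack: [3]
RETURN_VALUE → return 3.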